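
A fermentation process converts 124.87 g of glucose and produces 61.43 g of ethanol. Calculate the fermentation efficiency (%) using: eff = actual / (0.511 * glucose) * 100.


Fermentation efficiency = (actual / (0.511 * glucose)) * 100
= (61.43 / (0.511 * 124.87)) * 100
= 96.2723%

96.2723%


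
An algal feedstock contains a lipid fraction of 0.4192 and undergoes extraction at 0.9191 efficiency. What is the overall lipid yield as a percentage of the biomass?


Y = lipid_content * extraction_eff * 100
= 0.4192 * 0.9191 * 100
= 38.5287%

38.5287%


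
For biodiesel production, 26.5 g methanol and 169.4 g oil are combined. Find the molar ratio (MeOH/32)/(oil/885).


Molar ratio = n_MeOH / n_oil = (MeOH/32) / (oil/885) = (MeOH * 885) / (32 * oil)
= (26.5 * 885) / (32 * 169.4)
= 4.3264

4.3264


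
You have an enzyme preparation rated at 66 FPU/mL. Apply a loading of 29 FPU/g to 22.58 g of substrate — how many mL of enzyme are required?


V = dosage * m_sub / activity
V = 29 * 22.58 / 66
V = 9.9215 mL

9.9215 mL


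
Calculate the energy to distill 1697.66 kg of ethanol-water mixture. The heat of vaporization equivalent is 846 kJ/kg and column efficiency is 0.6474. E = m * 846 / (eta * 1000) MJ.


E = m * 846 / (eta * 1000)
= 1697.66 * 846 / (0.6474 * 1000)
= 2218.4436 MJ

2218.4436 MJ


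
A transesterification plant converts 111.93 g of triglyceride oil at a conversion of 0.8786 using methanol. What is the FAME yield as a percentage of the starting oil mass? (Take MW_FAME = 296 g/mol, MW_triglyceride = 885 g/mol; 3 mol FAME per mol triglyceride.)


m_FAME = oil * conv * (3 * 296 / 885) = oil * conv * (888/885)
= 111.93 * 0.8786 * 888 / 885
= 98.6751 g
Y = m_FAME / oil * 100 = conv * (888/885) * 100
= 0.8786 * 888 / 885 * 100
= 88.16%

88.16%


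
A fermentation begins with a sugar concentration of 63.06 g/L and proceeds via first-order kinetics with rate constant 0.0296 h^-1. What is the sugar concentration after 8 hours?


S = S0 * exp(-k * t)
S = 63.06 * exp(-0.0296 * 8)
S = 49.7637 g/L

49.7637 g/L


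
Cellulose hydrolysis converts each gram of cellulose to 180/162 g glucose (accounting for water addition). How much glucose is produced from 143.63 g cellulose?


glucose = cellulose * 180/162
= 143.63 * 180/162
= 159.5889 g

159.5889 g


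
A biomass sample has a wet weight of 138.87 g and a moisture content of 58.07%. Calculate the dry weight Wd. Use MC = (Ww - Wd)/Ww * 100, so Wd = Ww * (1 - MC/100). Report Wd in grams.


Wd = Ww * (1 - MC/100)
= 138.87 * (1 - 58.07/100)
= 58.2282 g

58.2282 g


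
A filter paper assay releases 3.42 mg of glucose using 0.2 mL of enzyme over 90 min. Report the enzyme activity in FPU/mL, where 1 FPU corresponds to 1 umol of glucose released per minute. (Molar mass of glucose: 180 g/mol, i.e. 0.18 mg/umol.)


Activity = glucose_mg / (0.18 mg/umol * V_mL * t_min)
= 3.42 / (0.18 * 0.2 * 90)
= 1.0556 FPU/mL

1.0556 FPU/mL


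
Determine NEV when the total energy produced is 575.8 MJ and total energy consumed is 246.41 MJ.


NEV = E_out - E_in
= 575.8 - 246.41
= 329.3900 MJ

329.3900 MJ


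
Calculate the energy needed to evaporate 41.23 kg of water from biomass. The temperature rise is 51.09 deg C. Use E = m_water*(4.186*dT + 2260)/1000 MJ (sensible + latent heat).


E = m_water * (4.186 * dT + 2260) / 1000
= 41.23 * (4.186 * 51.09 + 2260) / 1000
= 101.9974 MJ

101.9974 MJ


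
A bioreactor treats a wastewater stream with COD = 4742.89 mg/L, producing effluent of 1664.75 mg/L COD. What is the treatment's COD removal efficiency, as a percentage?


eta = (COD_in - COD_out) / COD_in * 100
= (4742.89 - 1664.75) / 4742.89 * 100
= 64.9001%

64.9001%


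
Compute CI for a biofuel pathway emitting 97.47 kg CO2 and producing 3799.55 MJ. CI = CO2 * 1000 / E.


CI = CO2 * 1000 / E
= 97.47 * 1000 / 3799.55
= 25.6530 g CO2/MJ

25.6530 g CO2/MJ


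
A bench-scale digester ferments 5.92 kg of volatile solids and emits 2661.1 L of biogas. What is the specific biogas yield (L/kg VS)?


Y = V / VS
= 2661.1 / 5.92
= 449.5101 L/kg VS

449.5101 L/kg VS


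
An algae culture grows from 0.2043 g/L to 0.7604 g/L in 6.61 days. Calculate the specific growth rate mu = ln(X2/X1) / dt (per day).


mu = ln(X2/X1) / dt
= ln(0.7604/0.2043) / 6.61
= 0.1988 per day

0.1988 per day


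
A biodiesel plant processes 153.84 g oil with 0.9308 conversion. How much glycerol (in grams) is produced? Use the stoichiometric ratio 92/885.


glycerol = oil * conv * (92/885)
= 153.84 * 0.9308 * 92 / 885
= 14.8857 g

14.8857 g


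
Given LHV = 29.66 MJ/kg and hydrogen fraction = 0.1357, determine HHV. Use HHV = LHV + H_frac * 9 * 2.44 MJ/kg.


HHV = LHV + H_frac * 9 * 2.44
= 29.66 + 0.1357 * 9 * 2.44
= 32.6400 MJ/kg

32.6400 MJ/kg


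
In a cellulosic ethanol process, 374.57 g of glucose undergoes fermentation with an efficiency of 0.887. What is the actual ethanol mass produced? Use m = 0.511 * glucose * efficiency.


Actual ethanol: m = 0.511 * 374.57 * 0.887
m = 169.7765 g

169.7765 g


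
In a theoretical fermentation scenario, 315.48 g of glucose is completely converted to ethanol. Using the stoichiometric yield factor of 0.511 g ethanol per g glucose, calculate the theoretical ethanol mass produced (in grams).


Theoretical ethanol yield: m_EtOH = 0.511 * m_glucose
m_EtOH = 0.511 * 315.48 = 161.2103 g

161.2103 g


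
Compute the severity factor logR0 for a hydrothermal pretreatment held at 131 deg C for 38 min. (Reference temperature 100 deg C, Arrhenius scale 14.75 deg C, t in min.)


logR0 = log10(t * exp((T - 100) / 14.75))
= log10(38 * exp((131 - 100) / 14.75))
= 2.4925

2.4925


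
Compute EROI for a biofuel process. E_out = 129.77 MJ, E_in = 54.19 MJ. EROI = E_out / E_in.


EROI = E_out / E_in
= 129.77 / 54.19
= 2.3947

2.3947


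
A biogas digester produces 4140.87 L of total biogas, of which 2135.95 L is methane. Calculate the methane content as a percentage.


CH4% = V_CH4 / V_total * 100
= 2135.95 / 4140.87 * 100
= 51.5822%

51.5822%


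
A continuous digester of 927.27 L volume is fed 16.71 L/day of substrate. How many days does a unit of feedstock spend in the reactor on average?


HRT = V / Q
= 927.27 / 16.71
= 55.4919 days

55.4919 days


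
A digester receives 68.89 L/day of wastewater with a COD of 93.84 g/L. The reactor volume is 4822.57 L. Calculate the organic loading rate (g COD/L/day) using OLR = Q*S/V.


OLR = Q * S / V
= 68.89 * 93.84 / 4822.57
= 1.3405 g/L/day

1.3405 g/L/day


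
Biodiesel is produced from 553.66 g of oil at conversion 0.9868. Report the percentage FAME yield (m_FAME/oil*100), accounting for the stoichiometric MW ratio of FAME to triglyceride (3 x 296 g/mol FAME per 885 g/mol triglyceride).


m_FAME = oil * conv * (3 * 296 / 885) = oil * conv * (888/885)
= 553.66 * 0.9868 * 888 / 885
= 548.2037 g
Y = m_FAME / oil * 100 = conv * (888/885) * 100
= 0.9868 * 888 / 885 * 100
= 99.01%

99.01%


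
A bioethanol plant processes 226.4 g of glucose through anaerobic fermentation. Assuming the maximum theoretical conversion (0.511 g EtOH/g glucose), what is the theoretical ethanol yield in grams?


Theoretical ethanol yield: m_EtOH = 0.511 * m_glucose
m_EtOH = 0.511 * 226.4 = 115.6904 g

115.6904 g


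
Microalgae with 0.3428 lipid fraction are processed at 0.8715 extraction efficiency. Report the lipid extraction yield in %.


Y = lipid_content * extraction_eff * 100
= 0.3428 * 0.8715 * 100
= 29.8750%

29.8750%


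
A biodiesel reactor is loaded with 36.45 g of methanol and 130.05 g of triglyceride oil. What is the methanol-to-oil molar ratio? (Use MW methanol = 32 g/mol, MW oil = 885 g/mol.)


Molar ratio = n_MeOH / n_oil = (MeOH/32) / (oil/885) = (MeOH * 885) / (32 * oil)
= (36.45 * 885) / (32 * 130.05)
= 7.7514

7.7514


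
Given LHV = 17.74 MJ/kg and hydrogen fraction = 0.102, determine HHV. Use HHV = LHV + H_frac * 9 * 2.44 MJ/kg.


HHV = LHV + H_frac * 9 * 2.44
= 17.74 + 0.102 * 9 * 2.44
= 19.9799 MJ/kg

19.9799 MJ/kg


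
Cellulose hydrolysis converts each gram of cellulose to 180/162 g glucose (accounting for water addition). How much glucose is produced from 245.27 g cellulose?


glucose = cellulose * 180/162
= 245.27 * 180/162
= 272.5222 g

272.5222 g


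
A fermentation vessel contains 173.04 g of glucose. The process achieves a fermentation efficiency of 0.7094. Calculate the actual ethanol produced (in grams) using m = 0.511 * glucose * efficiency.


Actual ethanol: m = 0.511 * 173.04 * 0.7094
m = 62.7276 g

62.7276 g


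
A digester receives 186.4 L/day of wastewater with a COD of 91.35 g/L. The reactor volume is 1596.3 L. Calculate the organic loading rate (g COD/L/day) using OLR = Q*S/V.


OLR = Q * S / V
= 186.4 * 91.35 / 1596.3
= 10.6669 g/L/day

10.6669 g/L/day


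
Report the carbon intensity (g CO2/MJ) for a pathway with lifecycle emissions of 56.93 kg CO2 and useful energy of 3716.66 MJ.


CI = CO2 * 1000 / E
= 56.93 * 1000 / 3716.66
= 15.3175 g CO2/MJ

15.3175 g CO2/MJ


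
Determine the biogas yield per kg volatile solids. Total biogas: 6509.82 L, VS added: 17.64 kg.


Y = V / VS
= 6509.82 / 17.64
= 369.0374 L/kg VS

369.0374 L/kg VS


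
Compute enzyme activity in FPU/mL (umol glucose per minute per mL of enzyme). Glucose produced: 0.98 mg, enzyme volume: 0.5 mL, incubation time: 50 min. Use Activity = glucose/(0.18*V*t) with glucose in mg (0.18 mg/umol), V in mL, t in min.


Activity = glucose_mg / (0.18 mg/umol * V_mL * t_min)
= 0.98 / (0.18 * 0.5 * 50)
= 0.2178 FPU/mL

0.2178 FPU/mL


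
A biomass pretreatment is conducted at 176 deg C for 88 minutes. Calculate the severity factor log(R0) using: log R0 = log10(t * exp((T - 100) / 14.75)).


logR0 = log10(t * exp((T - 100) / 14.75))
= log10(88 * exp((176 - 100) / 14.75))
= 4.1822

4.1822


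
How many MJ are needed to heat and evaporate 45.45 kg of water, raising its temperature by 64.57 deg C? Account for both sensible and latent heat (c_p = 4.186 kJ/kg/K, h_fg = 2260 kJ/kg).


E = m_water * (4.186 * dT + 2260) / 1000
= 45.45 * (4.186 * 64.57 + 2260) / 1000
= 115.0017 MJ

115.0017 MJ


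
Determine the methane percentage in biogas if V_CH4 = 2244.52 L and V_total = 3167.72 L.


CH4% = V_CH4 / V_total * 100
= 2244.52 / 3167.72 * 100
= 70.8560%

70.8560%


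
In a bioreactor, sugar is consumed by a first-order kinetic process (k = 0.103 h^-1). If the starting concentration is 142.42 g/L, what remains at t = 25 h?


S = S0 * exp(-k * t)
S = 142.42 * exp(-0.103 * 25)
S = 10.8458 g/L

10.8458 g/L


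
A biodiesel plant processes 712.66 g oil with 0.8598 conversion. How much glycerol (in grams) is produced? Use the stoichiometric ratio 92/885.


glycerol = oil * conv * (92/885)
= 712.66 * 0.8598 * 92 / 885
= 63.6978 g

63.6978 g


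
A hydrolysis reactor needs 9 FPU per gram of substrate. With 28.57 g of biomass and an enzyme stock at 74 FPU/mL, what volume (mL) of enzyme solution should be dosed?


V = dosage * m_sub / activity
V = 9 * 28.57 / 74
V = 3.4747 mL

3.4747 mL


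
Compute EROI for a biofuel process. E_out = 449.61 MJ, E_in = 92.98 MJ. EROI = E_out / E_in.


EROI = E_out / E_in
= 449.61 / 92.98
= 4.8356

4.8356


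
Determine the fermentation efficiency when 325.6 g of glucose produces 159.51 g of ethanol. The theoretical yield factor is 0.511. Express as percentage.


Fermentation efficiency = (actual / (0.511 * glucose)) * 100
= (159.51 / (0.511 * 325.6)) * 100
= 95.8700%

95.8700%


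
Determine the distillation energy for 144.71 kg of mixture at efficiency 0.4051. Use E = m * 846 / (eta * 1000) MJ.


E = m * 846 / (eta * 1000)
= 144.71 * 846 / (0.4051 * 1000)
= 302.2085 MJ

302.2085 MJ


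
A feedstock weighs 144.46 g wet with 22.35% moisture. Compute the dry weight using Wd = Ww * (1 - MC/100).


Wd = Ww * (1 - MC/100)
= 144.46 * (1 - 22.35/100)
= 112.1732 g

112.1732 g


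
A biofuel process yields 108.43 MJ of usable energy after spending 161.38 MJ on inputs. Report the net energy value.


NEV = E_out - E_in
= 108.43 - 161.38
= -52.9500 MJ

-52.9500 MJ


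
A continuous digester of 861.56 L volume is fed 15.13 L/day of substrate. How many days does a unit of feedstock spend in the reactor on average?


HRT = V / Q
= 861.56 / 15.13
= 56.9438 days

56.9438 days


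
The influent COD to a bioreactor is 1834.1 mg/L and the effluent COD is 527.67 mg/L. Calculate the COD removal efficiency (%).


eta = (COD_in - COD_out) / COD_in * 100
= (1834.1 - 527.67) / 1834.1 * 100
= 71.2300%

71.2300%


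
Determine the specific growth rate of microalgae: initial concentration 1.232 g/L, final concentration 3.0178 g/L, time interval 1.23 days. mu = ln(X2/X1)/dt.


mu = ln(X2/X1) / dt
= ln(3.0178/1.232) / 1.23
= 0.7284 per day

0.7284 per day


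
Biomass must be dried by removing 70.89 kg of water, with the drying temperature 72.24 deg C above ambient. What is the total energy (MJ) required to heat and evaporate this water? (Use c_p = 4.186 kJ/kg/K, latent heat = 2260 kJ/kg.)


E = m_water * (4.186 * dT + 2260) / 1000
= 70.89 * (4.186 * 72.24 + 2260) / 1000
= 181.6483 MJ

181.6483 MJ


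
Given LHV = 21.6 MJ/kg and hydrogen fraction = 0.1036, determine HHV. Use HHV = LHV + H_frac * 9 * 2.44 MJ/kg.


HHV = LHV + H_frac * 9 * 2.44
= 21.6 + 0.1036 * 9 * 2.44
= 23.8751 MJ/kg

23.8751 MJ/kg


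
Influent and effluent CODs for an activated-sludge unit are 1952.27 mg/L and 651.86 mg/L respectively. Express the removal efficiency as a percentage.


eta = (COD_in - COD_out) / COD_in * 100
= (1952.27 - 651.86) / 1952.27 * 100
= 66.6102%

66.6102%


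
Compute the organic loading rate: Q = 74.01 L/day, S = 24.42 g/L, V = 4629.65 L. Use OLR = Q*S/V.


OLR = Q * S / V
= 74.01 * 24.42 / 4629.65
= 0.3904 g/L/day

0.3904 g/L/day


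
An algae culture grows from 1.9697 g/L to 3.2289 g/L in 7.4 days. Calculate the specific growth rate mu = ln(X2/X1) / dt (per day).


mu = ln(X2/X1) / dt
= ln(3.2289/1.9697) / 7.4
= 0.0668 per day

0.0668 per day


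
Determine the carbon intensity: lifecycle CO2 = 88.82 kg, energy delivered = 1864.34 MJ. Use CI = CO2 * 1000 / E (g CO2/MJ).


CI = CO2 * 1000 / E
= 88.82 * 1000 / 1864.34
= 47.6415 g CO2/MJ

47.6415 g CO2/MJ


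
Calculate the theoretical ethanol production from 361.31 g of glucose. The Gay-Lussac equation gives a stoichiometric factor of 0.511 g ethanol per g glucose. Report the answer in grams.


Theoretical ethanol yield: m_EtOH = 0.511 * m_glucose
m_EtOH = 0.511 * 361.31 = 184.6294 g

184.6294 g


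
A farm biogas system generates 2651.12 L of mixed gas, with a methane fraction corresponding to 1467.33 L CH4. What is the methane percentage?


CH4% = V_CH4 / V_total * 100
= 1467.33 / 2651.12 * 100
= 55.3476%

55.3476%


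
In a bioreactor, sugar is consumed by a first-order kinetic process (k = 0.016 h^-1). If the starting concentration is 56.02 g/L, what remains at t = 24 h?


S = S0 * exp(-k * t)
S = 56.02 * exp(-0.016 * 24)
S = 38.1570 g/L

38.1570 g/L


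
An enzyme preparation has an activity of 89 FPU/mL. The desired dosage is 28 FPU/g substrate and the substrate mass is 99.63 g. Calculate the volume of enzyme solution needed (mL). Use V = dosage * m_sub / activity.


V = dosage * m_sub / activity
V = 28 * 99.63 / 89
V = 31.3443 mL

31.3443 mL


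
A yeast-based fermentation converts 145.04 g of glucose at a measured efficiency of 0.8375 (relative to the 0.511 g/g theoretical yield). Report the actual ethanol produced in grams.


Actual ethanol: m = 0.511 * 145.04 * 0.8375
m = 62.0717 g

62.0717 g


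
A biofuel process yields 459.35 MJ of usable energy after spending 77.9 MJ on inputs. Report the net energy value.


NEV = E_out - E_in
= 459.35 - 77.9
= 381.4500 MJ

381.4500 MJ


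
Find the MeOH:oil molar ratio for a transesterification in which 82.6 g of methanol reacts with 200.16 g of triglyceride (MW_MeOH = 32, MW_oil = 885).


Molar ratio = n_MeOH / n_oil = (MeOH/32) / (oil/885) = (MeOH * 885) / (32 * oil)
= (82.6 * 885) / (32 * 200.16)
= 11.4129

11.4129


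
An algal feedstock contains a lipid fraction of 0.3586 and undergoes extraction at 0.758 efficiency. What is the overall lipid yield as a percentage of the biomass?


Y = lipid_content * extraction_eff * 100
= 0.3586 * 0.758 * 100
= 27.1819%

27.1819%


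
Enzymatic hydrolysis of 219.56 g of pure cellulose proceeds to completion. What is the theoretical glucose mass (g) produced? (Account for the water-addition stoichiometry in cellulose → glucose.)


glucose = cellulose * 180/162
= 219.56 * 180/162
= 243.9556 g

243.9556 g


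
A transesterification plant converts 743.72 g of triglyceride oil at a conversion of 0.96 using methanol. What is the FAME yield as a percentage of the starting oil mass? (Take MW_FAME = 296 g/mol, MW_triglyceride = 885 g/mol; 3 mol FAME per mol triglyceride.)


m_FAME = oil * conv * (3 * 296 / 885) = oil * conv * (888/885)
= 743.72 * 0.96 * 888 / 885
= 716.3914 g
Y = m_FAME / oil * 100 = conv * (888/885) * 100
= 0.96 * 888 / 885 * 100
= 96.33%

96.33%


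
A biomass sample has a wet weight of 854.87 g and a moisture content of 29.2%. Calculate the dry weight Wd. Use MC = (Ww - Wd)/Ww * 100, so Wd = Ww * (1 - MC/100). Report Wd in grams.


Wd = Ww * (1 - MC/100)
= 854.87 * (1 - 29.2/100)
= 605.2480 g

605.2480 g


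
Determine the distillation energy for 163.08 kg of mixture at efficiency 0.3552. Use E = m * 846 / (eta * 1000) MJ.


E = m * 846 / (eta * 1000)
= 163.08 * 846 / (0.3552 * 1000)
= 388.4169 MJ

388.4169 MJ


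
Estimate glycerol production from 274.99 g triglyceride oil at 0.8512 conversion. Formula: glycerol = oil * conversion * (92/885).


glycerol = oil * conv * (92/885)
= 274.99 * 0.8512 * 92 / 885
= 24.3329 g

24.3329 g


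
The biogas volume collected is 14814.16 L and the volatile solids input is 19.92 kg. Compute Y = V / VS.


Y = V / VS
= 14814.16 / 19.92
= 743.6827 L/kg VS

743.6827 L/kg VS


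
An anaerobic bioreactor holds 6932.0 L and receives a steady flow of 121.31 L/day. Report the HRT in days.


HRT = V / Q
= 6932.0 / 121.31
= 57.1429 days

57.1429 days


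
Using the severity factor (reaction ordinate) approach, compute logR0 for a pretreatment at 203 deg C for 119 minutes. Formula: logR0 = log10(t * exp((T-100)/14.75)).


logR0 = log10(t * exp((T - 100) / 14.75))
= log10(119 * exp((203 - 100) / 14.75))
= 5.1082

5.1082


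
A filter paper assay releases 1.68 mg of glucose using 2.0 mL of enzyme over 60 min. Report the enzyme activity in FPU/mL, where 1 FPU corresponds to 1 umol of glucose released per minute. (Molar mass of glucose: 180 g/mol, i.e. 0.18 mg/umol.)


Activity = glucose_mg / (0.18 mg/umol * V_mL * t_min)
= 1.68 / (0.18 * 2.0 * 60)
= 0.0778 FPU/mL

0.0778 FPU/mL


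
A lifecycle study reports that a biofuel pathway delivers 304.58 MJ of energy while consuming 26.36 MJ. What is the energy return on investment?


EROI = E_out / E_in
= 304.58 / 26.36
= 11.5546

11.5546


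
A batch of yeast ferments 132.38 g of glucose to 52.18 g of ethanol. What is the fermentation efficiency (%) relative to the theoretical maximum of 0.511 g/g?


Fermentation efficiency = (actual / (0.511 * glucose)) * 100
= (52.18 / (0.511 * 132.38)) * 100
= 77.1367%

77.1367%


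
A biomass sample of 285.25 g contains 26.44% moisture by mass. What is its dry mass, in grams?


Wd = Ww * (1 - MC/100)
= 285.25 * (1 - 26.44/100)
= 209.8299 g

209.8299 g


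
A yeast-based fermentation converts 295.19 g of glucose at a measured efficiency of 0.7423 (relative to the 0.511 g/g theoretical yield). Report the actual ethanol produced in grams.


Actual ethanol: m = 0.511 * 295.19 * 0.7423
m = 111.9701 g

111.9701 g


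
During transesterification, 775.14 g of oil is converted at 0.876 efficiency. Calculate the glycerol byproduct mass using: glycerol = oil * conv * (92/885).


glycerol = oil * conv * (92/885)
= 775.14 * 0.876 * 92 / 885
= 70.5877 g

70.5877 g


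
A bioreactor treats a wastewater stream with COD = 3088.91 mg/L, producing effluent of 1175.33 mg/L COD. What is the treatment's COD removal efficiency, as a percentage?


eta = (COD_in - COD_out) / COD_in * 100
= (3088.91 - 1175.33) / 3088.91 * 100
= 61.9500%

61.9500%


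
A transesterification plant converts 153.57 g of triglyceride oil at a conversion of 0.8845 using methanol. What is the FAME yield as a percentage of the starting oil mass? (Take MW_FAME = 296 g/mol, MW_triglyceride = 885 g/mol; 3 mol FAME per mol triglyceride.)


m_FAME = oil * conv * (3 * 296 / 885) = oil * conv * (888/885)
= 153.57 * 0.8845 * 888 / 885
= 136.2931 g
Y = m_FAME / oil * 100 = conv * (888/885) * 100
= 0.8845 * 888 / 885 * 100
= 88.75%

88.75%


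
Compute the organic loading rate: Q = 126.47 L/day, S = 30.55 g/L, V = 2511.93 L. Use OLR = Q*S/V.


OLR = Q * S / V
= 126.47 * 30.55 / 2511.93
= 1.5381 g/L/day

1.5381 g/L/day


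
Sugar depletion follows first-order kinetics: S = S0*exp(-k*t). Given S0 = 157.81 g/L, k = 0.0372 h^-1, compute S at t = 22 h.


S = S0 * exp(-k * t)
S = 157.81 * exp(-0.0372 * 22)
S = 69.6158 g/L

69.6158 g/L


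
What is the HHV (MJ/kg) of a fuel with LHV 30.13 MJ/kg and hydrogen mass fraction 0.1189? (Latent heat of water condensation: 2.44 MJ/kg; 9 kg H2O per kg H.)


HHV = LHV + H_frac * 9 * 2.44
= 30.13 + 0.1189 * 9 * 2.44
= 32.7410 MJ/kg

32.7410 MJ/kg


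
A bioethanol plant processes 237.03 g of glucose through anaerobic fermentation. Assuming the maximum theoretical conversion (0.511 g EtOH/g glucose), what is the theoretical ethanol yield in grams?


Theoretical ethanol yield: m_EtOH = 0.511 * m_glucose
m_EtOH = 0.511 * 237.03 = 121.1223 g

121.1223 g


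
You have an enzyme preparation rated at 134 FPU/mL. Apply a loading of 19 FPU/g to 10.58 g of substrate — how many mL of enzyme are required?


V = dosage * m_sub / activity
V = 19 * 10.58 / 134
V = 1.5001 mL

1.5001 mL


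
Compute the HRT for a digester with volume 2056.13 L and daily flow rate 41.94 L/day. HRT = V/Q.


HRT = V / Q
= 2056.13 / 41.94
= 49.0255 days

49.0255 days


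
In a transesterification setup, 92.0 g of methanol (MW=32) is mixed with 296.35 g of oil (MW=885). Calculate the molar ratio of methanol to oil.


Molar ratio = n_MeOH / n_oil = (MeOH/32) / (oil/885) = (MeOH * 885) / (32 * oil)
= (92.0 * 885) / (32 * 296.35)
= 8.5857

8.5857


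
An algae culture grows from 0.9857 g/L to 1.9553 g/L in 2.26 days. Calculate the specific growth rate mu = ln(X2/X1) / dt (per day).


mu = ln(X2/X1) / dt
= ln(1.9553/0.9857) / 2.26
= 0.3031 per day

0.3031 per day


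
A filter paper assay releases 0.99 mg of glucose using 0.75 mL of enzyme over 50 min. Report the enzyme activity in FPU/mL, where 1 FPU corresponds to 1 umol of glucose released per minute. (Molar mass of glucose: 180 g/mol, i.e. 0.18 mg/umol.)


Activity = glucose_mg / (0.18 mg/umol * V_mL * t_min)
= 0.99 / (0.18 * 0.75 * 50)
= 0.1467 FPU/mL

0.1467 FPU/mL


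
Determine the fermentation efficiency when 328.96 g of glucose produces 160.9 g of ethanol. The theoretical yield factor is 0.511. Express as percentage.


Fermentation efficiency = (actual / (0.511 * glucose)) * 100
= (160.9 / (0.511 * 328.96)) * 100
= 95.7177%

95.7177%


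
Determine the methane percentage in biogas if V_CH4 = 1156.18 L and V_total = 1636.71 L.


CH4% = V_CH4 / V_total * 100
= 1156.18 / 1636.71 * 100
= 70.6405%

70.6405%


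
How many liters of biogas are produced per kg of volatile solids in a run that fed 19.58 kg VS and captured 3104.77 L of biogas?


Y = V / VS
= 3104.77 / 19.58
= 158.5684 L/kg VS

158.5684 L/kg VS


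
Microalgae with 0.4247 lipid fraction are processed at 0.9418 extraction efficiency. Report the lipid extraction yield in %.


Y = lipid_content * extraction_eff * 100
= 0.4247 * 0.9418 * 100
= 39.9982%

39.9982%


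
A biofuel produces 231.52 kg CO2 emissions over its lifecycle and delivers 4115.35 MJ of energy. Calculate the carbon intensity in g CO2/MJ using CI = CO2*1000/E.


CI = CO2 * 1000 / E
= 231.52 * 1000 / 4115.35
= 56.2577 g CO2/MJ

56.2577 g CO2/MJ


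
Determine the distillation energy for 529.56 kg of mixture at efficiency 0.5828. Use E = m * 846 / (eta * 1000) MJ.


E = m * 846 / (eta * 1000)
= 529.56 * 846 / (0.5828 * 1000)
= 768.7161 MJ

768.7161 MJ


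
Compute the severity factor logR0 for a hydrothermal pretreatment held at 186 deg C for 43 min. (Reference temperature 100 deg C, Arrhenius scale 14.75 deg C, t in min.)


logR0 = log10(t * exp((T - 100) / 14.75))
= log10(43 * exp((186 - 100) / 14.75))
= 4.1656

4.1656


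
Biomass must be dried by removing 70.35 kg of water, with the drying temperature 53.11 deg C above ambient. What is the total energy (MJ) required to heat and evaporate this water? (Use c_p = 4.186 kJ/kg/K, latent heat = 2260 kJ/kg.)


E = m_water * (4.186 * dT + 2260) / 1000
= 70.35 * (4.186 * 53.11 + 2260) / 1000
= 174.6311 MJ

174.6311 MJ


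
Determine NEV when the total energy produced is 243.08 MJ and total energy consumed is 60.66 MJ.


NEV = E_out - E_in
= 243.08 - 60.66
= 182.4200 MJ

182.4200 MJ


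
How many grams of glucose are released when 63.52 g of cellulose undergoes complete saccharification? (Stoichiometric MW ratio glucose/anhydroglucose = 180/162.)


glucose = cellulose * 180/162
= 63.52 * 180/162
= 70.5778 g

70.5778 g


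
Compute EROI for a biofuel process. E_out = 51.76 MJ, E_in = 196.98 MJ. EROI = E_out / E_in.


EROI = E_out / E_in
= 51.76 / 196.98
= 0.2628

0.2628


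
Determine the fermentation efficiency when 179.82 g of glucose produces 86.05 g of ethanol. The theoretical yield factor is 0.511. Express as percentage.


Fermentation efficiency = (actual / (0.511 * glucose)) * 100
= (86.05 / (0.511 * 179.82)) * 100
= 93.6466%

93.6466%


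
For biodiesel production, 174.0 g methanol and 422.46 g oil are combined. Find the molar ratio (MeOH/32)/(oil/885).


Molar ratio = n_MeOH / n_oil = (MeOH/32) / (oil/885) = (MeOH * 885) / (32 * oil)
= (174.0 * 885) / (32 * 422.46)
= 11.3909

11.3909


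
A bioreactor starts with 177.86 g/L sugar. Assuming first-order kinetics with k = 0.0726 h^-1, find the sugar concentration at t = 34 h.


S = S0 * exp(-k * t)
S = 177.86 * exp(-0.0726 * 34)
S = 15.0684 g/L

15.0684 g/L


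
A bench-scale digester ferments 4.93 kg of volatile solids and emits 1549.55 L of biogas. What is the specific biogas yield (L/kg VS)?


Y = V / VS
= 1549.55 / 4.93
= 314.3103 L/kg VS

314.3103 L/kg VS


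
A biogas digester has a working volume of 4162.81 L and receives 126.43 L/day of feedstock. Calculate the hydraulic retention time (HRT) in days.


HRT = V / Q
= 4162.81 / 126.43
= 32.9258 days

32.9258 days


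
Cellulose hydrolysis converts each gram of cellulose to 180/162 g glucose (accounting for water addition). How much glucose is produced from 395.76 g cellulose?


glucose = cellulose * 180/162
= 395.76 * 180/162
= 439.7333 g

439.7333 g


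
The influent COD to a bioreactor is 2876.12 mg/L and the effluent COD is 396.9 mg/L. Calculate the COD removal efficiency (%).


eta = (COD_in - COD_out) / COD_in * 100
= (2876.12 - 396.9) / 2876.12 * 100
= 86.2002%

86.2002%


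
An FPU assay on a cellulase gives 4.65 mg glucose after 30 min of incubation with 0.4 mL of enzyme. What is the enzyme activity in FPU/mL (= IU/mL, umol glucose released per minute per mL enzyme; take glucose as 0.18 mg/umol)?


Activity = glucose_mg / (0.18 mg/umol * V_mL * t_min)
= 4.65 / (0.18 * 0.4 * 30)
= 2.1528 FPU/mL

2.1528 FPU/mL


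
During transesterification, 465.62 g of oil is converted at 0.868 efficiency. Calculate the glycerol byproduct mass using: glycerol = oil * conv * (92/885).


glycerol = oil * conv * (92/885)
= 465.62 * 0.868 * 92 / 885
= 42.0142 g

42.0142 g


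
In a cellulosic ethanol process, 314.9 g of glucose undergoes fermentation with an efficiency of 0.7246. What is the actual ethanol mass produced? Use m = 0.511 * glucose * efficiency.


Actual ethanol: m = 0.511 * 314.9 * 0.7246
m = 116.5982 g

116.5982 g


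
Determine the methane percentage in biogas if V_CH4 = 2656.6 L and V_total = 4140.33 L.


CH4% = V_CH4 / V_total * 100
= 2656.6 / 4140.33 * 100
= 64.1640%

64.1640%


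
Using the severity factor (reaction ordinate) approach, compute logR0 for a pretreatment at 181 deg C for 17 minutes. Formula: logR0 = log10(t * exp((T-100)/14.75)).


logR0 = log10(t * exp((T - 100) / 14.75))
= log10(17 * exp((181 - 100) / 14.75))
= 3.6154

3.6154


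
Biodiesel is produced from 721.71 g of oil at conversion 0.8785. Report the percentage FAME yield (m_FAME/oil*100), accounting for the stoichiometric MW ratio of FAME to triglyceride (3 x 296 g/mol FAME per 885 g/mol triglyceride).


m_FAME = oil * conv * (3 * 296 / 885) = oil * conv * (888/885)
= 721.71 * 0.8785 * 888 / 885
= 636.1715 g
Y = m_FAME / oil * 100 = conv * (888/885) * 100
= 0.8785 * 888 / 885 * 100
= 88.15%

88.15%


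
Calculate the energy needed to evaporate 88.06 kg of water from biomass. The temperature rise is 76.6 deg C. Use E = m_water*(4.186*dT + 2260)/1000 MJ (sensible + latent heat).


E = m_water * (4.186 * dT + 2260) / 1000
= 88.06 * (4.186 * 76.6 + 2260) / 1000
= 227.2518 MJ

227.2518 MJ


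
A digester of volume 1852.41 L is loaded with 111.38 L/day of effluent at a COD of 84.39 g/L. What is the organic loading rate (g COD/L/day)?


OLR = Q * S / V
= 111.38 * 84.39 / 1852.41
= 5.0741 g/L/day

5.0741 g/L/day


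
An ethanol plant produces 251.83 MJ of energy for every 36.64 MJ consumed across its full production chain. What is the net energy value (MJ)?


NEV = E_out - E_in
= 251.83 - 36.64
= 215.1900 MJ

215.1900 MJ


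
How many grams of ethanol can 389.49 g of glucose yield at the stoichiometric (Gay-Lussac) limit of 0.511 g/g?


Theoretical ethanol yield: m_EtOH = 0.511 * m_glucose
m_EtOH = 0.511 * 389.49 = 199.0294 g

199.0294 g


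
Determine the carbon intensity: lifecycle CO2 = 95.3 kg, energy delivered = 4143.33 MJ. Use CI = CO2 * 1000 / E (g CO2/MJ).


CI = CO2 * 1000 / E
= 95.3 * 1000 / 4143.33
= 23.0008 g CO2/MJ

23.0008 g CO2/MJ


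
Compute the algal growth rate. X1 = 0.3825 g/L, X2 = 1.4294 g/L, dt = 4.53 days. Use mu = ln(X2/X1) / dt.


mu = ln(X2/X1) / dt
= ln(1.4294/0.3825) / 4.53
= 0.2910 per day

0.2910 per day


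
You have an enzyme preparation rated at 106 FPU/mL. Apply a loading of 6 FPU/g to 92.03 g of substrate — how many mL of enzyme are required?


V = dosage * m_sub / activity
V = 6 * 92.03 / 106
V = 5.2092 mL

5.2092 mL


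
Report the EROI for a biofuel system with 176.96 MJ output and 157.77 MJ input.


EROI = E_out / E_in
= 176.96 / 157.77
= 1.1216

1.1216


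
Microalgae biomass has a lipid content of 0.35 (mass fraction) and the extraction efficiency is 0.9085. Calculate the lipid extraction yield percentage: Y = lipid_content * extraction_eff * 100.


Y = lipid_content * extraction_eff * 100
= 0.35 * 0.9085 * 100
= 31.7975%

31.7975%


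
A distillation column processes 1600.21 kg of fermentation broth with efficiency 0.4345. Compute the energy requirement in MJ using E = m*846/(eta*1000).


E = m * 846 / (eta * 1000)
= 1600.21 * 846 / (0.4345 * 1000)
= 3115.7138 MJ

3115.7138 MJ


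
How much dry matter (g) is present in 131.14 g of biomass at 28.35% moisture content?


Wd = Ww * (1 - MC/100)
= 131.14 * (1 - 28.35/100)
= 93.9618 g

93.9618 g


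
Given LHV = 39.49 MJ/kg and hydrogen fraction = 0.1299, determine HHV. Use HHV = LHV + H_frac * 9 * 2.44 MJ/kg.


HHV = LHV + H_frac * 9 * 2.44
= 39.49 + 0.1299 * 9 * 2.44
= 42.3426 MJ/kg

42.3426 MJ/kg


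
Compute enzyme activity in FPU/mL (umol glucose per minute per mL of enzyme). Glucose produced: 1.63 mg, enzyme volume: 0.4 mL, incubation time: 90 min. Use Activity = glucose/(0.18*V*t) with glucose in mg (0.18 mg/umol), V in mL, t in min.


Activity = glucose_mg / (0.18 mg/umol * V_mL * t_min)
= 1.63 / (0.18 * 0.4 * 90)
= 0.2515 FPU/mL

0.2515 FPU/mL


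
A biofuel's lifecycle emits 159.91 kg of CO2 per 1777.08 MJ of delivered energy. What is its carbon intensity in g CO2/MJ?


CI = CO2 * 1000 / E
= 159.91 * 1000 / 1777.08
= 89.9847 g CO2/MJ

89.9847 g CO2/MJ


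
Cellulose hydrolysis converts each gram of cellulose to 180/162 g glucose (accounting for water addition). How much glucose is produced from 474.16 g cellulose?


glucose = cellulose * 180/162
= 474.16 * 180/162
= 526.8444 g

526.8444 g


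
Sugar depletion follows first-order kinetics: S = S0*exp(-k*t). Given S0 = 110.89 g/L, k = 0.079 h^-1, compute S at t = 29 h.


S = S0 * exp(-k * t)
S = 110.89 * exp(-0.079 * 29)
S = 11.2182 g/L

11.2182 g/L


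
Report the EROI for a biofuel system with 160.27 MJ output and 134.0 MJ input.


EROI = E_out / E_in
= 160.27 / 134.0
= 1.1960

1.1960


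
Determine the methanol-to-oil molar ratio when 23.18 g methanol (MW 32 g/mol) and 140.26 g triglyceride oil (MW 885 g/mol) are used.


Molar ratio = n_MeOH / n_oil = (MeOH/32) / (oil/885) = (MeOH * 885) / (32 * oil)
= (23.18 * 885) / (32 * 140.26)
= 4.5706

4.5706


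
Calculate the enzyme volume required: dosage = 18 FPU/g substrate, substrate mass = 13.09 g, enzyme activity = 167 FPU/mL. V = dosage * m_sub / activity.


V = dosage * m_sub / activity
V = 18 * 13.09 / 167
V = 1.4109 mL

1.4109 mL


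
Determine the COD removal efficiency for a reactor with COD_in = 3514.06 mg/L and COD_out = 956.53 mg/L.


eta = (COD_in - COD_out) / COD_in * 100
= (3514.06 - 956.53) / 3514.06 * 100
= 72.7799%

72.7799%


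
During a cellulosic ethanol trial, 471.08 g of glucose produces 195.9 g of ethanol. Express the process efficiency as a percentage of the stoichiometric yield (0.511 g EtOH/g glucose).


Fermentation efficiency = (actual / (0.511 * glucose)) * 100
= (195.9 / (0.511 * 471.08)) * 100
= 81.3802%

81.3802%


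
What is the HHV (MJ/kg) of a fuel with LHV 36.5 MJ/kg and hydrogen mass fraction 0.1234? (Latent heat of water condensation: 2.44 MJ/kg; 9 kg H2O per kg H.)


HHV = LHV + H_frac * 9 * 2.44
= 36.5 + 0.1234 * 9 * 2.44
= 39.2099 MJ/kg

39.2099 MJ/kg


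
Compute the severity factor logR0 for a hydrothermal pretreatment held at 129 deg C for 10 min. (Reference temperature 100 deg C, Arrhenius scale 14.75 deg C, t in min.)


logR0 = log10(t * exp((T - 100) / 14.75))
= log10(10 * exp((129 - 100) / 14.75))
= 1.8539

1.8539


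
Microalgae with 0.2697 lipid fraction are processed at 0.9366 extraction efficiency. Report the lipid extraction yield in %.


Y = lipid_content * extraction_eff * 100
= 0.2697 * 0.9366 * 100
= 25.2601%

25.2601%


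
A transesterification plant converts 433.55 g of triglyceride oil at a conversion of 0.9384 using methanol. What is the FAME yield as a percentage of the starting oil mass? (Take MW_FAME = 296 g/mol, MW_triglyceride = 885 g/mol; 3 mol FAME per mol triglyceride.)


m_FAME = oil * conv * (3 * 296 / 885) = oil * conv * (888/885)
= 433.55 * 0.9384 * 888 / 885
= 408.2224 g
Y = m_FAME / oil * 100 = conv * (888/885) * 100
= 0.9384 * 888 / 885 * 100
= 94.16%

94.16%


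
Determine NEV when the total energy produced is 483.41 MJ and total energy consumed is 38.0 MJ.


NEV = E_out - E_in
= 483.41 - 38.0
= 445.4100 MJ

445.4100 MJ


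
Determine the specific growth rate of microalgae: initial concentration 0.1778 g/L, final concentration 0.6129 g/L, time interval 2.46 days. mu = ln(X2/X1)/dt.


mu = ln(X2/X1) / dt
= ln(0.6129/0.1778) / 2.46
= 0.5031 per day

0.5031 per day


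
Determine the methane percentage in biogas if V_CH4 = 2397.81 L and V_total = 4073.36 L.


CH4% = V_CH4 / V_total * 100
= 2397.81 / 4073.36 * 100
= 58.8657%

58.8657%


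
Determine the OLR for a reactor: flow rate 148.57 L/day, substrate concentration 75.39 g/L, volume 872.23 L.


OLR = Q * S / V
= 148.57 * 75.39 / 872.23
= 12.8414 g/L/day

12.8414 g/L/day


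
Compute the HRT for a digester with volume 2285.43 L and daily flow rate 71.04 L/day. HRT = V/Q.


HRT = V / Q
= 2285.43 / 71.04
= 32.1710 days

32.1710 days


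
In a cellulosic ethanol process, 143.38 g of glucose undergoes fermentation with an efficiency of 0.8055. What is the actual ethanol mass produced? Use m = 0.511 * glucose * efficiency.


Actual ethanol: m = 0.511 * 143.38 * 0.8055
m = 59.0167 g

59.0167 g


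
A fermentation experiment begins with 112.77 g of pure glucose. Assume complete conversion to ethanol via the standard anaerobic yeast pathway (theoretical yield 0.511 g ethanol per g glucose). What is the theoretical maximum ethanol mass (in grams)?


Theoretical ethanol yield: m_EtOH = 0.511 * m_glucose
m_EtOH = 0.511 * 112.77 = 57.6255 g

57.6255 g


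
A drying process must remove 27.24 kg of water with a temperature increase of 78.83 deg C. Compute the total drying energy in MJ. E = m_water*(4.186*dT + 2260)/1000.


E = m_water * (4.186 * dT + 2260) / 1000
= 27.24 * (4.186 * 78.83 + 2260) / 1000
= 70.5511 MJ

70.5511 MJ


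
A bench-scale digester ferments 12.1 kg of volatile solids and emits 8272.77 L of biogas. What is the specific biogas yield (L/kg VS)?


Y = V / VS
= 8272.77 / 12.1
= 683.7000 L/kg VS

683.7000 L/kg VS


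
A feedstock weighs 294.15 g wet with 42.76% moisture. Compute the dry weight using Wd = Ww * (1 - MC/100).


Wd = Ww * (1 - MC/100)
= 294.15 * (1 - 42.76/100)
= 168.3715 g

168.3715 g


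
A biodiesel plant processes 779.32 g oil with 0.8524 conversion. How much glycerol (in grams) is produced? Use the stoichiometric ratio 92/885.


glycerol = oil * conv * (92/885)
= 779.32 * 0.8524 * 92 / 885
= 69.0564 g

69.0564 g


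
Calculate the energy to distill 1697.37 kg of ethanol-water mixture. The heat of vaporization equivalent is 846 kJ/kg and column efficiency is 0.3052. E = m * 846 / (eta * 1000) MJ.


E = m * 846 / (eta * 1000)
= 1697.37 * 846 / (0.3052 * 1000)
= 4705.0296 MJ

4705.0296 MJ


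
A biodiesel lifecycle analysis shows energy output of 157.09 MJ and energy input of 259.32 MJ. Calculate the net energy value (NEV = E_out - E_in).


NEV = E_out - E_in
= 157.09 - 259.32
= -102.2300 MJ

-102.2300 MJ


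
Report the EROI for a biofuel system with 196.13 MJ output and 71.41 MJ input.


EROI = E_out / E_in
= 196.13 / 71.41
= 2.7465

2.7465


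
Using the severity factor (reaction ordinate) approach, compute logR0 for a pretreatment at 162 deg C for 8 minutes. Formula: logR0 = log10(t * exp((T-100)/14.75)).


logR0 = log10(t * exp((T - 100) / 14.75))
= log10(8 * exp((162 - 100) / 14.75))
= 2.7286

2.7286


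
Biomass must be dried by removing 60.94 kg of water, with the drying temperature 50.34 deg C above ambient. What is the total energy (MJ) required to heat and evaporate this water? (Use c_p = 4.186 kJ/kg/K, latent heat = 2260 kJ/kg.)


E = m_water * (4.186 * dT + 2260) / 1000
= 60.94 * (4.186 * 50.34 + 2260) / 1000
= 150.5659 MJ

150.5659 MJ


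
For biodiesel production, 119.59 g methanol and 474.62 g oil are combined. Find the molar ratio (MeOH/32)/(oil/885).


Molar ratio = n_MeOH / n_oil = (MeOH/32) / (oil/885) = (MeOH * 885) / (32 * oil)
= (119.59 * 885) / (32 * 474.62)
= 6.9685

6.9685


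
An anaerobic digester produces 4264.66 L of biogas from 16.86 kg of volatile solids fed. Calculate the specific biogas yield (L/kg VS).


Y = V / VS
= 4264.66 / 16.86
= 252.9454 L/kg VS

252.9454 L/kg VS


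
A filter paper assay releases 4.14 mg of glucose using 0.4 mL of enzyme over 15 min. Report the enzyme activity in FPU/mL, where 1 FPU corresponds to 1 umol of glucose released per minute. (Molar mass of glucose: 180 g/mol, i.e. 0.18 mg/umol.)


Activity = glucose_mg / (0.18 mg/umol * V_mL * t_min)
= 4.14 / (0.18 * 0.4 * 15)
= 3.8333 FPU/mL

3.8333 FPU/mL
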